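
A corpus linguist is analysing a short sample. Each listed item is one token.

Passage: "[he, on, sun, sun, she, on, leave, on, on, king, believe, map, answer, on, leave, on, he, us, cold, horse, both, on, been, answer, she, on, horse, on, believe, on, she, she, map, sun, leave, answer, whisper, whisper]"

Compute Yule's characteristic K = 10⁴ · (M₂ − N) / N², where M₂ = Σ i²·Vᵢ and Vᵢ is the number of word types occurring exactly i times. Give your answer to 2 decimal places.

900.28

Frequencies: on:10, she:4, sun:3, leave:3, answer:3, he:2, believe:2, map:2, horse:2, whisper:2, king:1, us:1, cold:1, both:1, been:1
N = 38. Frequency spectrum: V_1=5, V_2=5, V_3=3, V_4=1, V_10=1
M₂ = 1²·5 + 2²·5 + 3²·3 + 4²·1 + 10²·1 = 168
K = 10000 × (168 − 38) / 38² = 900.28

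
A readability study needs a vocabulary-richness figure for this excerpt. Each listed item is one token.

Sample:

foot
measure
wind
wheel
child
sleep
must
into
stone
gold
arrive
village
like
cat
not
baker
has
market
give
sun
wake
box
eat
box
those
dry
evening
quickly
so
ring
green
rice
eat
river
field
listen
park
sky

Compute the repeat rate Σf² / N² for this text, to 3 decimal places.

Frequencies: box:2, eat:2, foot:1, measure:1, wind:1, wheel:1, child:1, sleep:1, must:1, into:1, stone:1, gold:1, arrive:1, village:1, like:1, cat:1, not:1, baker:1, has:1, market:1, … (16 more, each freq 1)
Σf² = 42; N² = 1444
Repeat rate = 42 / 1444 = 0.029

0.029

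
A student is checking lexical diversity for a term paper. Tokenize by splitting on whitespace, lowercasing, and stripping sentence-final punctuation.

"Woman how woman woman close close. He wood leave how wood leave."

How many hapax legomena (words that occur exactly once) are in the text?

Frequencies: woman:3, how:2, close:2, wood:2, leave:2, he:1
Hapax (freq=1): he

1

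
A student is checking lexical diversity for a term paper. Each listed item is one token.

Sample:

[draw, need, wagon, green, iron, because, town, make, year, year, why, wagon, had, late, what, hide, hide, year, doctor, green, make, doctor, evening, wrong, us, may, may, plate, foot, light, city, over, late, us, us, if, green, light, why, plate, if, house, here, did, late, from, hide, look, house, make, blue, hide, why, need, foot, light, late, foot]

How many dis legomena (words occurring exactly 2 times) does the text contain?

7

Frequencies: late:4, hide:4, green:3, make:3, year:3, why:3, us:3, foot:3, light:3, need:2, wagon:2, doctor:2, may:2, plate:2, if:2, house:2, draw:1, iron:1, because:1, town:1, … (11 more, each freq 1)
Words with frequency 2: doctor, house, if, may, need, plate, wagon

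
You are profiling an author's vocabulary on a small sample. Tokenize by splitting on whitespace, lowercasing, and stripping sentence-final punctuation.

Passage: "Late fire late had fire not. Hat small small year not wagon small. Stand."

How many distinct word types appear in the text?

Distinct types: {fire, had, hat, late, not, small, stand, wagon, year}
V = 9

9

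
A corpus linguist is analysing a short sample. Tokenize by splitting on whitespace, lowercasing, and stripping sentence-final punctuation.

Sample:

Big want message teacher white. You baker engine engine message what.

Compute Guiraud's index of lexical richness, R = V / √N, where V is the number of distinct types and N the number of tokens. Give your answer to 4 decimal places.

2.7136

N = 11, V = 9.
√N = 3.316625
R = 9 / 3.316625 = 2.7136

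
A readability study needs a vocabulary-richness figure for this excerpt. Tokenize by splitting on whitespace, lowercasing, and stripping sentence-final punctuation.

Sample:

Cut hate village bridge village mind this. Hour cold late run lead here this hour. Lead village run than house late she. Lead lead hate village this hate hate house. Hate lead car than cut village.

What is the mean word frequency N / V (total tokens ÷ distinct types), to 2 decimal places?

N = 36 tokens, V = 16 types.
Mean frequency = N / V = 36 / 16 = 2.25

2.25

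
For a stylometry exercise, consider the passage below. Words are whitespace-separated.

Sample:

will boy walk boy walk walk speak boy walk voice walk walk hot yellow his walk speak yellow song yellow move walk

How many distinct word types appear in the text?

10

Distinct types: {boy, his, hot, move, song, speak, voice, walk, will, yellow}
V = 10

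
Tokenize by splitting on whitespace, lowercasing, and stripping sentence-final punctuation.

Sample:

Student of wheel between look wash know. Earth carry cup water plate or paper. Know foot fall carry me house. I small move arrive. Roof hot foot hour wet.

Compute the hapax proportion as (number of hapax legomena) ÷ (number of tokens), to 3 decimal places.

Frequencies: know:2, carry:2, foot:2, student:1, of:1, wheel:1, between:1, look:1, wash:1, earth:1, cup:1, water:1, plate:1, or:1, paper:1, fall:1, me:1, house:1, i:1, small:1, … (6 more, each freq 1)
Hapax count = 23; token count = 29.
Ratio = 23 / 29 = 0.793

0.793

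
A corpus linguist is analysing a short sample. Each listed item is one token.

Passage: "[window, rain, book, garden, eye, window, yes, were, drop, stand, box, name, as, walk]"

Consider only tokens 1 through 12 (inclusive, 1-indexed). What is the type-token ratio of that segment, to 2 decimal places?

0.92

Segment tokens 1–12: window, rain, book, garden, eye, window, yes, were, drop, stand, box, name
Segment N = 12, segment V = 11.
TTR = 11 / 12 = 0.92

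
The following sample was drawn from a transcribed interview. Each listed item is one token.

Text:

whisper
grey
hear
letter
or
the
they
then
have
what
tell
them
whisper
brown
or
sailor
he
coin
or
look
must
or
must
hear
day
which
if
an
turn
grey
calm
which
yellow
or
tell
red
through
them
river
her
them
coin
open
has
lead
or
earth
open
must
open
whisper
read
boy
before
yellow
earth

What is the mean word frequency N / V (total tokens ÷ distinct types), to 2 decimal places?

N = 56 tokens, V = 36 types.
Mean frequency = N / V = 56 / 36 = 1.56

1.56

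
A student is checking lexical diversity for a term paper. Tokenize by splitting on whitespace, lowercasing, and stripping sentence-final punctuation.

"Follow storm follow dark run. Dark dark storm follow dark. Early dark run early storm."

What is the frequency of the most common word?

5

Frequencies: dark:5, follow:3, storm:3, run:2, early:2
Most common: 'dark' with frequency 5.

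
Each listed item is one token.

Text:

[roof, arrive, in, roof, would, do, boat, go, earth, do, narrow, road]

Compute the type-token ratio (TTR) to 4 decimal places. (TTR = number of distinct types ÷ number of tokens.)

0.8333

N = 12 tokens, V = 10 types.
TTR = V / N = 10 / 12 = 0.8333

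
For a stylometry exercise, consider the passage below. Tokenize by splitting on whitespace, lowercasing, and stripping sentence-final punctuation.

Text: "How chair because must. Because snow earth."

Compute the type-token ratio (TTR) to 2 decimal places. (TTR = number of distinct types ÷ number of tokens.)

0.86

N = 7 tokens, V = 6 types.
TTR = V / N = 6 / 7 = 0.86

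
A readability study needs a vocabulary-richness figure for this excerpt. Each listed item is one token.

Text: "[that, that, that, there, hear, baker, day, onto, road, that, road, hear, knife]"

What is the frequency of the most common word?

4

Frequencies: that:4, hear:2, road:2, there:1, baker:1, day:1, onto:1, knife:1
Most common: 'that' with frequency 4.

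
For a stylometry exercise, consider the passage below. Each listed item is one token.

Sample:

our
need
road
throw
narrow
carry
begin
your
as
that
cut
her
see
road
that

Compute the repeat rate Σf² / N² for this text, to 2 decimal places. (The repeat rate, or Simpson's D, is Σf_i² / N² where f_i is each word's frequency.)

0.08

Frequencies: road:2, that:2, our:1, need:1, throw:1, narrow:1, carry:1, begin:1, your:1, as:1, cut:1, her:1, see:1
Σf² = 19; N² = 225
Repeat rate = 19 / 225 = 0.08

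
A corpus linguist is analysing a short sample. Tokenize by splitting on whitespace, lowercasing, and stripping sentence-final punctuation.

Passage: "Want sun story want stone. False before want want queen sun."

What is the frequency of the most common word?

Frequencies: want:4, sun:2, story:1, stone:1, false:1, before:1, queen:1
Most common: 'want' with frequency 4.

4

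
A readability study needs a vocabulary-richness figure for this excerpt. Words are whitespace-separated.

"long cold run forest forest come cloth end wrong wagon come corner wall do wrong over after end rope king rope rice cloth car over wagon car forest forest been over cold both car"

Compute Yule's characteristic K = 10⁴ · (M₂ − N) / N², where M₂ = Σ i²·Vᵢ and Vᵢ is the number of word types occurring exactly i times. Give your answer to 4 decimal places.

Frequencies: forest:4, over:3, car:3, cold:2, come:2, cloth:2, end:2, wrong:2, wagon:2, rope:2, long:1, run:1, corner:1, wall:1, do:1, after:1, king:1, rice:1, been:1, both:1
N = 34. Frequency spectrum: V_1=10, V_2=7, V_3=2, V_4=1
M₂ = 1²·10 + 2²·7 + 3²·2 + 4²·1 = 72
K = 10000 × (72 − 34) / 34² = 328.7197

328.7197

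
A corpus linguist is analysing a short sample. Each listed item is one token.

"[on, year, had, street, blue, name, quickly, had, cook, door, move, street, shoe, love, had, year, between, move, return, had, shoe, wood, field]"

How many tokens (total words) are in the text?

23

Tokens: on, year, had, street, blue, name, quickly, had, cook, door, move, street, shoe, love, had, year, between, move, return, had, shoe, wood, field
N = 23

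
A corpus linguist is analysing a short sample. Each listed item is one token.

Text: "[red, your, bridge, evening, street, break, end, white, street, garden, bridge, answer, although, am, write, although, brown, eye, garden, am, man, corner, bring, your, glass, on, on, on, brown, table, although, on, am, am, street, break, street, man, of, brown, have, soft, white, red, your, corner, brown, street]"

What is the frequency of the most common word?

Frequencies: street:5, am:4, brown:4, on:4, your:3, although:3, red:2, bridge:2, break:2, white:2, garden:2, man:2, corner:2, evening:1, end:1, answer:1, write:1, eye:1, bring:1, glass:1, … (4 more, each freq 1)
Most common: 'street' with frequency 5.

5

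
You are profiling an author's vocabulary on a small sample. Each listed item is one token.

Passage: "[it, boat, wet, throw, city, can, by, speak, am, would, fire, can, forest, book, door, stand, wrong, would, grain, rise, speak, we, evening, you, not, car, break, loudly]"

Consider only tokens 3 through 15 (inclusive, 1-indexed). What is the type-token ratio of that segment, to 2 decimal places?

Segment tokens 3–15: wet, throw, city, can, by, speak, am, would, fire, can, forest, book, door
Segment N = 13, segment V = 12.
TTR = 12 / 13 = 0.92

0.92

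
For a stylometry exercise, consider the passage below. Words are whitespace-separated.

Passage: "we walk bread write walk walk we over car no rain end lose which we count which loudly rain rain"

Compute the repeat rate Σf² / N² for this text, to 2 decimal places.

0.10

Frequencies: we:3, walk:3, rain:3, which:2, bread:1, write:1, over:1, car:1, no:1, end:1, lose:1, count:1, loudly:1
Σf² = 40; N² = 400
Repeat rate = 40 / 400 = 0.10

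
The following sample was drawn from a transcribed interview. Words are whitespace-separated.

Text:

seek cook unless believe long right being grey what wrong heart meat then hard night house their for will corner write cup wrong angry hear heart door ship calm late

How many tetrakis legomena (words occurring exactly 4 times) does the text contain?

Frequencies: wrong:2, heart:2, seek:1, cook:1, unless:1, believe:1, long:1, right:1, being:1, grey:1, what:1, meat:1, then:1, hard:1, night:1, house:1, their:1, for:1, will:1, corner:1, … (8 more, each freq 1)
Words with frequency 4: (none)

0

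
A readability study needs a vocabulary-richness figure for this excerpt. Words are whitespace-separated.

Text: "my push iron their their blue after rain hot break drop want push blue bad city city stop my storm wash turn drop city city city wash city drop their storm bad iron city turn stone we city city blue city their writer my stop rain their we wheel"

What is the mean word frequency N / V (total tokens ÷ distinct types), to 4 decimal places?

N = 49 tokens, V = 21 types.
Mean frequency = N / V = 49 / 21 = 2.3333

2.3333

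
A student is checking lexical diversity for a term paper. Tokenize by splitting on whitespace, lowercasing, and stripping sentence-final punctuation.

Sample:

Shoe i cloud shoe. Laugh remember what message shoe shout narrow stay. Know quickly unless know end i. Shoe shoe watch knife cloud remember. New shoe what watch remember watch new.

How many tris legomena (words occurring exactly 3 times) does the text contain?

2

Frequencies: shoe:6, remember:3, watch:3, i:2, cloud:2, what:2, know:2, new:2, laugh:1, message:1, shout:1, narrow:1, stay:1, quickly:1, unless:1, end:1, knife:1
Words with frequency 3: remember, watch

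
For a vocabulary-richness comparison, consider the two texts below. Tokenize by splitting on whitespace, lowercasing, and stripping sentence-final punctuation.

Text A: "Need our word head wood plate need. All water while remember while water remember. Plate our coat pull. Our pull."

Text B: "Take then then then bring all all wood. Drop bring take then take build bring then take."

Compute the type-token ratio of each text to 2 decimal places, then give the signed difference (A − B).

TTR(A) = 12/20 = 0.60
TTR(B) = 7/17 = 0.41
Difference = 0.60 − 0.41 = 0.19

0.19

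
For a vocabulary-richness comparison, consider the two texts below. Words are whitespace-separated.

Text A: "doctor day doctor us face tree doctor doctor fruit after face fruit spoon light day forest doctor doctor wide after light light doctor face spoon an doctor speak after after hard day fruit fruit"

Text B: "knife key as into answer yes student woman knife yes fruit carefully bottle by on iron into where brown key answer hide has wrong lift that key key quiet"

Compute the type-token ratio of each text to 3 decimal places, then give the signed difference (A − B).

TTR(A) = 14/34 = 0.412
TTR(B) = 22/29 = 0.759
Difference = 0.412 − 0.759 = -0.347

-0.347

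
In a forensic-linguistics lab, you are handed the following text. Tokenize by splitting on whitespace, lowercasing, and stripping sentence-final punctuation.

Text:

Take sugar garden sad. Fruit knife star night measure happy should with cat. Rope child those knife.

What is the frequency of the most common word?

2

Frequencies: knife:2, take:1, sugar:1, garden:1, sad:1, fruit:1, star:1, night:1, measure:1, happy:1, should:1, with:1, cat:1, rope:1, child:1, those:1
Most common: 'knife' with frequency 2.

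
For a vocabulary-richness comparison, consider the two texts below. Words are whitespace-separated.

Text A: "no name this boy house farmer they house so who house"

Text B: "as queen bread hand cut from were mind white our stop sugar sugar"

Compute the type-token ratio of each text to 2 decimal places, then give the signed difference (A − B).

-0.10

TTR(A) = 9/11 = 0.82
TTR(B) = 12/13 = 0.92
Difference = 0.82 − 0.92 = -0.10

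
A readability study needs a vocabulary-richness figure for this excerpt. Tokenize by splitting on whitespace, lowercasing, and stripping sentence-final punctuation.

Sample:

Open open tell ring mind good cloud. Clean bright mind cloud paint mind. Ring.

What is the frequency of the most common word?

Frequencies: mind:3, open:2, ring:2, cloud:2, tell:1, good:1, clean:1, bright:1, paint:1
Most common: 'mind' with frequency 3.

3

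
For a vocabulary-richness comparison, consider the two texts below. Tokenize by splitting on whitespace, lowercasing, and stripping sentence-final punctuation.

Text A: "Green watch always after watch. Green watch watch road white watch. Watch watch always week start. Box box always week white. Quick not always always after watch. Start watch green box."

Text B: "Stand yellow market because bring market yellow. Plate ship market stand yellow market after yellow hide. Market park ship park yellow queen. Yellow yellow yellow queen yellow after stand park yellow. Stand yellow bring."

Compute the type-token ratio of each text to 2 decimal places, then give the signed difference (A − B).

0.03

TTR(A) = 11/31 = 0.35
TTR(B) = 11/34 = 0.32
Difference = 0.35 − 0.32 = 0.03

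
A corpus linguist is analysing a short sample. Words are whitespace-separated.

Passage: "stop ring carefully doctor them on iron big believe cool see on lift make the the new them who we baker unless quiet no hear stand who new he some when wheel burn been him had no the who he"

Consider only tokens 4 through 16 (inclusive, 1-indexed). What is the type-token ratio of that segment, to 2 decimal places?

0.85

Segment tokens 4–16: doctor, them, on, iron, big, believe, cool, see, on, lift, make, the, the
Segment N = 13, segment V = 11.
TTR = 11 / 13 = 0.85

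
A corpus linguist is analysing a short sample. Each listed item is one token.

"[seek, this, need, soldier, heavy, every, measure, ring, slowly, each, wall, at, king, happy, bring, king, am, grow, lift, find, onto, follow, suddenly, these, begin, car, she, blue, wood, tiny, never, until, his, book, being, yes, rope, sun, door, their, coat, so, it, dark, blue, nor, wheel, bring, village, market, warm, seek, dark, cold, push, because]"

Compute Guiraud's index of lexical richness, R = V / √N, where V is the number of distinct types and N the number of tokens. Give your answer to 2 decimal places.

6.82

N = 56, V = 51.
√N = 7.483315
R = 51 / 7.483315 = 6.82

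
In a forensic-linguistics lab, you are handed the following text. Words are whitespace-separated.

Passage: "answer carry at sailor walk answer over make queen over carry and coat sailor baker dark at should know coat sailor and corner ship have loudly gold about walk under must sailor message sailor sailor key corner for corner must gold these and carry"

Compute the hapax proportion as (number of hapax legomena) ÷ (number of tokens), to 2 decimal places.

0.34

Frequencies: sailor:6, carry:3, and:3, corner:3, answer:2, at:2, walk:2, over:2, coat:2, gold:2, must:2, make:1, queen:1, baker:1, dark:1, should:1, know:1, ship:1, have:1, loudly:1, … (6 more, each freq 1)
Hapax count = 15; token count = 44.
Ratio = 15 / 44 = 0.34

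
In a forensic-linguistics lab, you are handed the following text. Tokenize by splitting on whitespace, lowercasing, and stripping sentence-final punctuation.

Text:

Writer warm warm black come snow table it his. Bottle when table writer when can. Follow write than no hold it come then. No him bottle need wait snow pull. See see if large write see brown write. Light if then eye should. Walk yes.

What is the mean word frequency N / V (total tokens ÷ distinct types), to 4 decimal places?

1.5000

N = 45 tokens, V = 30 types.
Mean frequency = N / V = 45 / 30 = 1.5000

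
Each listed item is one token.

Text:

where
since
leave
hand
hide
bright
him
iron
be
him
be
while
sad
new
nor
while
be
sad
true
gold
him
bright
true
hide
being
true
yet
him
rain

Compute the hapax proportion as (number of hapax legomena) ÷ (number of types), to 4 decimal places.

0.6111

Frequencies: him:4, be:3, true:3, hide:2, bright:2, while:2, sad:2, where:1, since:1, leave:1, hand:1, iron:1, new:1, nor:1, gold:1, being:1, yet:1, rain:1
Hapax count = 11; type count = 18.
Ratio = 11 / 18 = 0.6111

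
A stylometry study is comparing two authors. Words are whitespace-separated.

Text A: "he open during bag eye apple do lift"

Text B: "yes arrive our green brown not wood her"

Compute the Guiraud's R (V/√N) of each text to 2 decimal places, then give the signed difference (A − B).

A: V=8, N=8, R=2.83
B: V=8, N=8, R=2.83
Difference = 2.83 − 2.83 = 0.00

0.00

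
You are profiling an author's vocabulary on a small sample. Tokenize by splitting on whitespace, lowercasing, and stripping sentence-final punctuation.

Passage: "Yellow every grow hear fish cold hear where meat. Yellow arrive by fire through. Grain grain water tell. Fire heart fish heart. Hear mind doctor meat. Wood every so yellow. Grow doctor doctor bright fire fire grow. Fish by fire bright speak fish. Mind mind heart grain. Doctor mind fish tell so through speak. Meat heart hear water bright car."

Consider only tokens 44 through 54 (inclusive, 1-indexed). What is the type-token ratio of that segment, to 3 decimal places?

0.818

Segment tokens 44–54: mind, mind, heart, grain, doctor, mind, fish, tell, so, through, speak
Segment N = 11, segment V = 9.
TTR = 9 / 11 = 0.818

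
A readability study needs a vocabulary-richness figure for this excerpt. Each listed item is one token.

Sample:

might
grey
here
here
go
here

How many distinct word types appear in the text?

4

Distinct types: {go, grey, here, might}
V = 4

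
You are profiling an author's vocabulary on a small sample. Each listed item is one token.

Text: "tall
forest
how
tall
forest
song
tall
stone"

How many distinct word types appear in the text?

5

Distinct types: {forest, how, song, stone, tall}
V = 5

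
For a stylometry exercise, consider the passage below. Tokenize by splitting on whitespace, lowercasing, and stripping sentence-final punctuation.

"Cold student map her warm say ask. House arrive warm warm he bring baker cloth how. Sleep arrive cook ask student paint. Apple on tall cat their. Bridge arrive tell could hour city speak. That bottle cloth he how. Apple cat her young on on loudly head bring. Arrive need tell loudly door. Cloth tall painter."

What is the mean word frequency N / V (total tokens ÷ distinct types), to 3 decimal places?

N = 56 tokens, V = 36 types.
Mean frequency = N / V = 56 / 36 = 1.556

1.556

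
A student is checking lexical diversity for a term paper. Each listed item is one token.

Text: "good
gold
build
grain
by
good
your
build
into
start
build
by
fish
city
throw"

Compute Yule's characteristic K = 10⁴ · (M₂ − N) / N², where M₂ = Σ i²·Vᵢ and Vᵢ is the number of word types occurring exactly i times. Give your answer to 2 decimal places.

Frequencies: build:3, good:2, by:2, gold:1, grain:1, your:1, into:1, start:1, fish:1, city:1, throw:1
N = 15. Frequency spectrum: V_1=8, V_2=2, V_3=1
M₂ = 1²·8 + 2²·2 + 3²·1 = 25
K = 10000 × (25 − 15) / 15² = 444.44

444.44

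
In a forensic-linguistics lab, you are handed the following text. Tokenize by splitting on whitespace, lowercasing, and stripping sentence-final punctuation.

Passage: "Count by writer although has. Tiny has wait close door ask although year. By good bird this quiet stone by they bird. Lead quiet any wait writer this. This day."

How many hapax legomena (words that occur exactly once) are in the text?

Frequencies: by:3, this:3, writer:2, although:2, has:2, wait:2, bird:2, quiet:2, count:1, tiny:1, close:1, door:1, ask:1, year:1, good:1, stone:1, they:1, lead:1, any:1, day:1
Hapax (freq=1): any, ask, close, count, day, door, good, lead, stone, they, tiny, year

12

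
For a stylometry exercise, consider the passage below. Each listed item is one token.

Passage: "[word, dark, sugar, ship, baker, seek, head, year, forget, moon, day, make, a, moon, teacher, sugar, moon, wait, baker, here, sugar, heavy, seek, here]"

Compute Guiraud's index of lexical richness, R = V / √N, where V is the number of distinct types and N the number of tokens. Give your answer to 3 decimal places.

N = 24, V = 17.
√N = 4.898979
R = 17 / 4.898979 = 3.470

3.470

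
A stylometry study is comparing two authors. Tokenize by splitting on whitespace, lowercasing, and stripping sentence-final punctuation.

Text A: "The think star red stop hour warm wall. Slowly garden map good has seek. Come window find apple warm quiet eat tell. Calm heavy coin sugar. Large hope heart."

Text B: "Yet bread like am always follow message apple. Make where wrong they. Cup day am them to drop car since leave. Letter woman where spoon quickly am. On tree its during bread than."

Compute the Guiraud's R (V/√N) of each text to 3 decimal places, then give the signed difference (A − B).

0.151

A: V=28, N=29, R=5.199
B: V=29, N=33, R=5.048
Difference = 5.199 − 5.048 = 0.151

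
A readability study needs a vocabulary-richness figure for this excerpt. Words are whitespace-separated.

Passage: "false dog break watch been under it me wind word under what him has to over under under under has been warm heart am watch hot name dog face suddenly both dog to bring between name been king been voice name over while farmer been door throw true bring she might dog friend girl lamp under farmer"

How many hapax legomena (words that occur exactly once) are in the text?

27

Frequencies: under:6, been:5, dog:4, name:3, watch:2, has:2, to:2, over:2, bring:2, farmer:2, false:1, break:1, it:1, me:1, wind:1, word:1, what:1, him:1, warm:1, heart:1, … (17 more, each freq 1)
Hapax (freq=1): am, between, both, break, door, face, false, friend, girl, heart, him, hot, it, king, lamp, me, might, she, suddenly, throw, true, voice, warm, what, while, wind, word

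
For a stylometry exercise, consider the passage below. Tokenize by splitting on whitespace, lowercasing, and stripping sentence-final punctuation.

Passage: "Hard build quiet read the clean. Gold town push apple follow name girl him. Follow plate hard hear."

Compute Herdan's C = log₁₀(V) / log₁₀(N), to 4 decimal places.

N = 18, V = 16.
log₁₀(V) = 1.204120, log₁₀(N) = 1.255273
C = 1.204120 / 1.255273 = 0.9592

0.9592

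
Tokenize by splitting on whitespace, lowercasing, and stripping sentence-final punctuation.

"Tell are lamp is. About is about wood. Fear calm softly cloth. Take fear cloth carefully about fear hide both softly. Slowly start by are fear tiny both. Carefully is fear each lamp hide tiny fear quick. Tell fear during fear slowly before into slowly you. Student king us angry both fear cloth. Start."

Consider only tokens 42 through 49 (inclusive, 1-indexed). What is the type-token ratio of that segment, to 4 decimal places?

Segment tokens 42–49: slowly, before, into, slowly, you, student, king, us
Segment N = 8, segment V = 7.
TTR = 7 / 8 = 0.8750

0.8750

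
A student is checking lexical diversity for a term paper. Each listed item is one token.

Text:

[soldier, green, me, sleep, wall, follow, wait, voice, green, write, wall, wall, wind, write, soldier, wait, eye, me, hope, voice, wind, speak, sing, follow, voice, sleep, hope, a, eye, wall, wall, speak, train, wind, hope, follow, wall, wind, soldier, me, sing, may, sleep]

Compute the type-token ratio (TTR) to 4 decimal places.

0.3953

N = 43 tokens, V = 17 types.
TTR = V / N = 17 / 43 = 0.3953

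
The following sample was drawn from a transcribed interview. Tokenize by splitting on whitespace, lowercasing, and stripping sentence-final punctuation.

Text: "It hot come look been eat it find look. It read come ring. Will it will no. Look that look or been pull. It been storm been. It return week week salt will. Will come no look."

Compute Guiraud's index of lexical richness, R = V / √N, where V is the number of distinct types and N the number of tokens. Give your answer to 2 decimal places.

N = 37, V = 18.
√N = 6.082763
R = 18 / 6.082763 = 2.96

2.96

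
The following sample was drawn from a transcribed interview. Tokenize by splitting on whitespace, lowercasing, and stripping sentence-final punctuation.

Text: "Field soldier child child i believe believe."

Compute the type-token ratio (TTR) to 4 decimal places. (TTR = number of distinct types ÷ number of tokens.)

N = 7 tokens, V = 5 types.
TTR = V / N = 5 / 7 = 0.7143

0.7143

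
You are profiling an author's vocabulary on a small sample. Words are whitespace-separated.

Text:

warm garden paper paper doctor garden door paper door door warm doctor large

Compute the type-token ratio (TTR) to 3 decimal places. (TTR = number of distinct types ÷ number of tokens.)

N = 13 tokens, V = 6 types.
TTR = V / N = 6 / 13 = 0.462

0.462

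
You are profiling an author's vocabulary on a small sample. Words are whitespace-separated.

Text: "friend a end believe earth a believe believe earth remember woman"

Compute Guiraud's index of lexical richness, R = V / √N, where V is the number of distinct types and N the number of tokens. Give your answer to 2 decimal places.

2.11

N = 11, V = 7.
√N = 3.316625
R = 7 / 3.316625 = 2.11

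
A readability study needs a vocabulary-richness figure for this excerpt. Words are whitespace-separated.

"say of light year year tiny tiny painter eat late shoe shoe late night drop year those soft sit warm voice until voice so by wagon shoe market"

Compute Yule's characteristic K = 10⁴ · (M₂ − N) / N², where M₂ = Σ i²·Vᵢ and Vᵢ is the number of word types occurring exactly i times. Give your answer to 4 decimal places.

Frequencies: year:3, shoe:3, tiny:2, late:2, voice:2, say:1, of:1, light:1, painter:1, eat:1, night:1, drop:1, those:1, soft:1, sit:1, warm:1, until:1, so:1, by:1, wagon:1, … (1 more, each freq 1)
N = 28. Frequency spectrum: V_1=16, V_2=3, V_3=2
M₂ = 1²·16 + 2²·3 + 3²·2 = 46
K = 10000 × (46 − 28) / 28² = 229.5918

229.5918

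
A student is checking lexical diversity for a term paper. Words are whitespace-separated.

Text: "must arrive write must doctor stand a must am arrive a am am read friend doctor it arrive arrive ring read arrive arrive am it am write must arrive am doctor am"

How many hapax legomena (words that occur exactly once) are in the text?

3

Frequencies: arrive:7, am:7, must:4, doctor:3, write:2, a:2, read:2, it:2, stand:1, friend:1, ring:1
Hapax (freq=1): friend, ring, stand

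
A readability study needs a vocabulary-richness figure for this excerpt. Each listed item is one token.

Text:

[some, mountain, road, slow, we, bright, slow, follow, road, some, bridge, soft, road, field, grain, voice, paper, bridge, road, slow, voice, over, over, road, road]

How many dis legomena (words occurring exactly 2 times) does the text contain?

4

Frequencies: road:6, slow:3, some:2, bridge:2, voice:2, over:2, mountain:1, we:1, bright:1, follow:1, soft:1, field:1, grain:1, paper:1
Words with frequency 2: bridge, over, some, voice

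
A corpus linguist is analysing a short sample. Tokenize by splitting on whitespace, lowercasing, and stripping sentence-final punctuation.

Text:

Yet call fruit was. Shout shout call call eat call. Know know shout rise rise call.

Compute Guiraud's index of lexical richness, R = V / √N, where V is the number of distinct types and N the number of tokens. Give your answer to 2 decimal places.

2.00

N = 16, V = 8.
√N = 4.000000
R = 8 / 4.000000 = 2.00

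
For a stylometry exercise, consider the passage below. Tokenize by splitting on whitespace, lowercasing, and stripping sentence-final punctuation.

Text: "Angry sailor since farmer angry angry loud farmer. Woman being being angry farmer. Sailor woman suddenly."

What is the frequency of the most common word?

4

Frequencies: angry:4, farmer:3, sailor:2, woman:2, being:2, since:1, loud:1, suddenly:1
Most common: 'angry' with frequency 4.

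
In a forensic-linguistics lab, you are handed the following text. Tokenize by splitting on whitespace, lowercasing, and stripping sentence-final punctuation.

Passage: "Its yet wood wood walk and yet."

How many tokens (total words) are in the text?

7

Tokens: its, yet, wood, wood, walk, and, yet
N = 7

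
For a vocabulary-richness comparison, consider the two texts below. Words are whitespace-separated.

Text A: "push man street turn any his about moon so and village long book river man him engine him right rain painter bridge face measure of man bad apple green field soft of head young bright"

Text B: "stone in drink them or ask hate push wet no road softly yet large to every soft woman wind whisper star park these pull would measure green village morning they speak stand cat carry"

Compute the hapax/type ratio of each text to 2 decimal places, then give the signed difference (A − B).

A: hapax=28, V=31, ratio=0.90
B: hapax=34, V=34, ratio=1.00
Difference = 0.90 − 1.00 = -0.10

-0.10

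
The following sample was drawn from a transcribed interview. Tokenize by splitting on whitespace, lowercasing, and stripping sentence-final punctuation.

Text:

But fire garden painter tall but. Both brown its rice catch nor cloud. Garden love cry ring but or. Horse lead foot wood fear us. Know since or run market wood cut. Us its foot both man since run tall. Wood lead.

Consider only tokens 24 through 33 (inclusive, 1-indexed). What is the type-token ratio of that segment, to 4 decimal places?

0.9000

Segment tokens 24–33: fear, us, know, since, or, run, market, wood, cut, us
Segment N = 10, segment V = 9.
TTR = 9 / 10 = 0.9000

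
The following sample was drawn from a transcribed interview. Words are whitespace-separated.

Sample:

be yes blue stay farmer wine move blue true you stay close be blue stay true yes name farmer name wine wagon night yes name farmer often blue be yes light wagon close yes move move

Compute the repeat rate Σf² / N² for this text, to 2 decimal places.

Frequencies: yes:5, blue:4, be:3, stay:3, farmer:3, move:3, name:3, wine:2, true:2, close:2, wagon:2, you:1, night:1, often:1, light:1
Σf² = 106; N² = 1296
Repeat rate = 106 / 1296 = 0.08

0.08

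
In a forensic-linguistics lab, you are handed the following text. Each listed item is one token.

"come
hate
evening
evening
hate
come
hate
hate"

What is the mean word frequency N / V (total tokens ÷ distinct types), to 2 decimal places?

N = 8 tokens, V = 3 types.
Mean frequency = N / V = 8 / 3 = 2.67

2.67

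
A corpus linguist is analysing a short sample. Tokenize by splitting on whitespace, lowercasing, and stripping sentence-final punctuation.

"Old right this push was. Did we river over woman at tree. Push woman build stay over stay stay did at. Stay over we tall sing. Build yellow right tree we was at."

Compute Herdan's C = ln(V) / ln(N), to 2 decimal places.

0.81

N = 33, V = 17.
ln(V) = 2.833213, ln(N) = 3.496508
C = 2.833213 / 3.496508 = 0.81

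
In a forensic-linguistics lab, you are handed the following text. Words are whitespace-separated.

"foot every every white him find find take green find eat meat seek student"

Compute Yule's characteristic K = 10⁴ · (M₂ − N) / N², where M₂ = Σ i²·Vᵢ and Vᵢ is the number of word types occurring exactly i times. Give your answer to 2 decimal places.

408.16

Frequencies: find:3, every:2, foot:1, white:1, him:1, take:1, green:1, eat:1, meat:1, seek:1, student:1
N = 14. Frequency spectrum: V_1=9, V_2=1, V_3=1
M₂ = 1²·9 + 2²·1 + 3²·1 = 22
K = 10000 × (22 − 14) / 14² = 408.16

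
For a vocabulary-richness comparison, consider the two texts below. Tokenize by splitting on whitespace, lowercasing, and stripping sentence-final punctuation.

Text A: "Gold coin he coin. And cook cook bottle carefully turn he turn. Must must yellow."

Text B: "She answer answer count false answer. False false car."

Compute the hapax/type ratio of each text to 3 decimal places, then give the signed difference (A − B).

A: hapax=5, V=10, ratio=0.500
B: hapax=3, V=5, ratio=0.600
Difference = 0.500 − 0.600 = -0.100

-0.100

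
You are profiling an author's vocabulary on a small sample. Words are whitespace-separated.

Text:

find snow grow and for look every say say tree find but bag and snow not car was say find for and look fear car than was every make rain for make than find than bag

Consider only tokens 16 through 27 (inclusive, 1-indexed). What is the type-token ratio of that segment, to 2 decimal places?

0.83

Segment tokens 16–27: not, car, was, say, find, for, and, look, fear, car, than, was
Segment N = 12, segment V = 10.
TTR = 10 / 12 = 0.83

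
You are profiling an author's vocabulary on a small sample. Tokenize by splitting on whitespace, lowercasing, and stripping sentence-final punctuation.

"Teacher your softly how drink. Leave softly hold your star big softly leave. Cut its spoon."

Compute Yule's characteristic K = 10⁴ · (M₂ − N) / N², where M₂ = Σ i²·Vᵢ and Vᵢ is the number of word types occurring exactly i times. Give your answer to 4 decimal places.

Frequencies: softly:3, your:2, leave:2, teacher:1, how:1, drink:1, hold:1, star:1, big:1, cut:1, its:1, spoon:1
N = 16. Frequency spectrum: V_1=9, V_2=2, V_3=1
M₂ = 1²·9 + 2²·2 + 3²·1 = 26
K = 10000 × (26 − 16) / 16² = 390.6250

390.6250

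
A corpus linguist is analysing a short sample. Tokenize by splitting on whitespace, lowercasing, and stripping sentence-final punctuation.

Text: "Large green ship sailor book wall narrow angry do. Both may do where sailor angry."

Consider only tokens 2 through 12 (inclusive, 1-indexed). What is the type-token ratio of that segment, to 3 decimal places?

0.909

Segment tokens 2–12: green, ship, sailor, book, wall, narrow, angry, do, both, may, do
Segment N = 11, segment V = 10.
TTR = 10 / 11 = 0.909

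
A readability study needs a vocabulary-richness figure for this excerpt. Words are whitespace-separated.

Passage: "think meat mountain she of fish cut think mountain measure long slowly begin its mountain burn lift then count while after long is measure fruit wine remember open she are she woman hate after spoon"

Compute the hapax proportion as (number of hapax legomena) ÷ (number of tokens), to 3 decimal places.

Frequencies: mountain:3, she:3, think:2, measure:2, long:2, after:2, meat:1, of:1, fish:1, cut:1, slowly:1, begin:1, its:1, burn:1, lift:1, then:1, count:1, while:1, is:1, fruit:1, … (7 more, each freq 1)
Hapax count = 21; token count = 35.
Ratio = 21 / 35 = 0.600

0.600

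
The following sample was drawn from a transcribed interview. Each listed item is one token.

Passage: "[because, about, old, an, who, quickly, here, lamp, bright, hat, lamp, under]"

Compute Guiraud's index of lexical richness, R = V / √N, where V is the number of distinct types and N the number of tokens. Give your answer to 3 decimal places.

N = 12, V = 11.
√N = 3.464102
R = 11 / 3.464102 = 3.175

3.175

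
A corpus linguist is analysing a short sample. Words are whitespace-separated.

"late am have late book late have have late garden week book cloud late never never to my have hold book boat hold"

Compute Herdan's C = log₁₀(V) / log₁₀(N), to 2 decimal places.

0.79

N = 23, V = 12.
log₁₀(V) = 1.079181, log₁₀(N) = 1.361728
C = 1.079181 / 1.361728 = 0.79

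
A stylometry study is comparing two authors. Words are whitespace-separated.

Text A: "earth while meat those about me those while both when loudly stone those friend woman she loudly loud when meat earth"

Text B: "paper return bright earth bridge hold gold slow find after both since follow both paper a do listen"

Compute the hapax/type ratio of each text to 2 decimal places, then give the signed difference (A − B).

-0.31

A: hapax=8, V=14, ratio=0.57
B: hapax=14, V=16, ratio=0.88
Difference = 0.57 − 0.88 = -0.31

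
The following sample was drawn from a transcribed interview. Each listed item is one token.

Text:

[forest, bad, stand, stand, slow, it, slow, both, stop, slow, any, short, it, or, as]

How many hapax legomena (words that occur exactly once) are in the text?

Frequencies: slow:3, stand:2, it:2, forest:1, bad:1, both:1, stop:1, any:1, short:1, or:1, as:1
Hapax (freq=1): any, as, bad, both, forest, or, short, stop

8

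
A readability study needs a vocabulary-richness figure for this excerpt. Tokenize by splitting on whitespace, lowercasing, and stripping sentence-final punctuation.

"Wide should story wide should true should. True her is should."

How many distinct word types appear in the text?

Distinct types: {her, is, should, story, true, wide}
V = 6

6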